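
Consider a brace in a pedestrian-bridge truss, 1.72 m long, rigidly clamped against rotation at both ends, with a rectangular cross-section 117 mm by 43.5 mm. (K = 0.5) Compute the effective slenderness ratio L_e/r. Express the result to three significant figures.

For a rectangle r_min = b/√12 = 43.5/√12 = 12.56 mm
L_e = K·L = 0.5 × 1.72 m = 0.8600 m = 860.00 mm
λ = L_e / r_min = 860.00 / 12.56 = 68.5

λ ≈ 68.5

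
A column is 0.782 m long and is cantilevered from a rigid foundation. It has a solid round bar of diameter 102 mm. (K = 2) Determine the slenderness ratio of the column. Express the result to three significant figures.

λ ≈ 61.3

For a solid circle r = d/4 = 102/4 = 25.50 mm
L_e = K·L = 2 × 0.782 m = 1.564 m = 1564.0 mm
λ = L_e / r_min = 1564.0 / 25.50 = 61.3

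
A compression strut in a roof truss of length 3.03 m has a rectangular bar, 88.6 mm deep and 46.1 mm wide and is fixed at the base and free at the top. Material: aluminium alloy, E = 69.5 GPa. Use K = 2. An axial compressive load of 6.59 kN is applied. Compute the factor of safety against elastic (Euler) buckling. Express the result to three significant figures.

Buckling occurs about the weak axis: I_min = h·b³/12 with b = 46.1 mm (the shorter side).
I_min = 88.6×46.1³/12 = 7.234×10^5 mm⁴
I = 7.234×10^5 mm⁴ = 7.234×10^-7 m⁴
Effective length L_e = K·L = 2 × 3.03 = 6.060 m
P_cr = π²EI / L_e² = π² × 69.5×10⁹ × 7.234×10^-7 / 6.060² = 1.351×10^4 N
Factor of safety n = P_cr / P = 13.511 / 6.59 = 2.05

n ≈ 2.05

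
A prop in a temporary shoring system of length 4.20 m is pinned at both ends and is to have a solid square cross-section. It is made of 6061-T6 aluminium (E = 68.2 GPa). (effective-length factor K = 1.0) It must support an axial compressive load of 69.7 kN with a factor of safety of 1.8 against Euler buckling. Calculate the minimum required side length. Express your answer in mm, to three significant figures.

Required P_cr = n·P = 1.8 × 69.7 = 125.5 kN
L_e = K·L = 1 × 4.20 = 4.200 m
Required I = P_cr·L_e²/(π²E) = 1.255×10^5 × 4.200² / (π² × 6.82×10^10) = 3.288×10^-6 m⁴
I_req = 3.288×10^6 mm⁴
Solid square: I = a⁴/12  ⇒  a = (12I)^(1/4) = (12×3.288×10^6)^(1/4) = 79.3 mm

a ≈ 79.3 mm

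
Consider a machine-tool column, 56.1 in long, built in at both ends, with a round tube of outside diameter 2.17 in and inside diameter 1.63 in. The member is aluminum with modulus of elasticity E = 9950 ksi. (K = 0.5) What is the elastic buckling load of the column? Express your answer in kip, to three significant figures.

d_o = 2.17 in, d_i = 1.63 in
I = π(d_o⁴ − d_i⁴)/64 = π(2.17⁴ − 1.630⁴)/64 = 0.7419 in⁴
Effective length L_e = K·L = 0.5 × 56.1 = 28.05 in
P_cr = π²EI / L_e² = π² × 9950×10³ × 0.7419 / 28.05² = 9.260×10^4 lb

P_cr ≈ 92.6 kip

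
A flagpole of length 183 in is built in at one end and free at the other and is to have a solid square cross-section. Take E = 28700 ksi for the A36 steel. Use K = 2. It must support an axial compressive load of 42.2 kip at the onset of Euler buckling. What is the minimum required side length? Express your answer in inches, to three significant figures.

a ≈ 3.93 in

L_e = K·L = 2 × 183 = 366.0 in
Required I = P_cr·L_e²/(π²E) = 4.220×10^4 × 366.0² / (π² × 2.87×10^7) = 19.96 in⁴
Solid square: I = a⁴/12  ⇒  a = (12I)^(1/4) = (12×19.96)^(1/4) = 3.93 in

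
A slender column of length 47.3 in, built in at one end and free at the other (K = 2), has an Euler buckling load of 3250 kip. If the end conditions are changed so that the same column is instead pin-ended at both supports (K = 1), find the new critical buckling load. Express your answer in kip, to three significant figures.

P_cr ∝ 1/K², so P_cr,new = P_cr,old × (K_old/K_new)² = 3250 × (2/1)²
= 3250 × 4.000 = 13000 kip

P_cr ≈ 13000 kip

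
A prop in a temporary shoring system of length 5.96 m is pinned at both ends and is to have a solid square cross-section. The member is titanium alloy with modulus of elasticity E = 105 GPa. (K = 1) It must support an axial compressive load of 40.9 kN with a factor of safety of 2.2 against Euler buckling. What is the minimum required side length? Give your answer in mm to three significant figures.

Required P_cr = n·P = 2.2 × 40.9 = 89.98 kN
L_e = K·L = 1 × 5.96 = 5.960 m
Required I = P_cr·L_e²/(π²E) = 8.998×10^4 × 5.960² / (π² × 1.05×10^11) = 3.084×10^-6 m⁴
I_req = 3.084×10^6 mm⁴
Solid square: I = a⁴/12  ⇒  a = (12I)^(1/4) = (12×3.084×10^6)^(1/4) = 78.0 mm

a ≈ 78.0 mm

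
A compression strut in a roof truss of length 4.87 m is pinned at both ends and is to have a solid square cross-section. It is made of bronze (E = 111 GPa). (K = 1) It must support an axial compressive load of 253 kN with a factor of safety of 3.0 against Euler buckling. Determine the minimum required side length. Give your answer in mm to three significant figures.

a ≈ 118 mm

Required P_cr = n·P = 3.0 × 253 = 759.0 kN
L_e = K·L = 1 × 4.87 = 4.870 m
Required I = P_cr·L_e²/(π²E) = 7.590×10^5 × 4.870² / (π² × 1.11×10^11) = 1.643×10^-5 m⁴
I_req = 1.643×10^7 mm⁴
Solid square: I = a⁴/12  ⇒  a = (12I)^(1/4) = (12×1.643×10^7)^(1/4) = 118 mm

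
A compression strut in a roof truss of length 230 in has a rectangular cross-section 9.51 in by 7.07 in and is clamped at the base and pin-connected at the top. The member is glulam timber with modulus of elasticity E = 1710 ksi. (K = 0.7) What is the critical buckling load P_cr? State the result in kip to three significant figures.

Buckling occurs about the weak axis: I_min = h·b³/12 with b = 7.07 in (the shorter side).
I_min = 9.51×7.07³/12 = 280.1 in⁴
Effective length L_e = K·L = 0.7 × 230 = 161.0 in
P_cr = π²EI / L_e² = π² × 1710×10³ × 280.1 / 161.0² = 1.823×10^5 lb

P_cr ≈ 182 kip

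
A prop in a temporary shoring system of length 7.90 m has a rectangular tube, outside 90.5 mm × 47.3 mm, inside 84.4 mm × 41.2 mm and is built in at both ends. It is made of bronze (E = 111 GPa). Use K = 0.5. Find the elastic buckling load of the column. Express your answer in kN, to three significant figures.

P_cr ≈ 21.5 kN

Weak-axis I_min = (h_o·b_o³ − h_i·b_i³)/12 with b_o = 47.3, b_i = 41.20 mm (shorter outer/inner sides).
I_min = (90.5×47.3³ − 84.40×41.20³)/12 = 3.062×10^5 mm⁴
I = 3.062×10^5 mm⁴ = 3.062×10^-7 m⁴
Effective length L_e = K·L = 0.5 × 7.90 = 3.950 m
P_cr = π²EI / L_e² = π² × 111×10⁹ × 3.062×10^-7 / 3.950² = 2.150×10^4 N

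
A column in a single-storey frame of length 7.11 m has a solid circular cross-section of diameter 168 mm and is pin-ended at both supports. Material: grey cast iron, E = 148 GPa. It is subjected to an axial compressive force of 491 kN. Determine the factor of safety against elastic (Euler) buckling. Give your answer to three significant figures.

I = πd⁴/64 = π×168⁴/64 = 3.910×10^7 mm⁴
I = 3.910×10^7 mm⁴ = 3.910×10^-5 m⁴
Effective length L_e = K·L = 1 × 7.11 = 7.110 m
P_cr = π²EI / L_e² = π² × 148×10⁹ × 3.910×10^-5 / 7.110² = 1.130×10^6 N
Factor of safety n = P_cr / P = 1129.9 / 491 = 2.30

n ≈ 2.30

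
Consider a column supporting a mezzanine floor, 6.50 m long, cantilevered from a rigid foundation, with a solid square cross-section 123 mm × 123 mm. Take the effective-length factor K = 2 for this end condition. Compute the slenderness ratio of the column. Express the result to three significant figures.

λ ≈ 366

For a square r = a/√12 = 123/√12 = 35.51 mm
L_e = K·L = 2 × 6.50 m = 13.00 m = 13000 mm
λ = L_e / r_min = 13000 / 35.51 = 366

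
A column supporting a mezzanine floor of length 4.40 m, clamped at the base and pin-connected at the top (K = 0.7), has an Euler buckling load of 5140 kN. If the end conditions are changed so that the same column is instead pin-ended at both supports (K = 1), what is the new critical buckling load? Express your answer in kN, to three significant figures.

P_cr ≈ 2520 kN

P_cr ∝ 1/K², so P_cr,new = P_cr,old × (K_old/K_new)² = 5140 × (0.7/1)²
= 5140 × 0.4900 = 2520 kN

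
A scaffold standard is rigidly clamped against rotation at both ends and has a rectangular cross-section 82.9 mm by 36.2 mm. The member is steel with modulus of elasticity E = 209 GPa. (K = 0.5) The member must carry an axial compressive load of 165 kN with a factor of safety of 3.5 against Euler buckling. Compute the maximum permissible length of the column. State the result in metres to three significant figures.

Buckling occurs about the weak axis: I_min = h·b³/12 with b = 36.2 mm (the shorter side).
I_min = 82.9×36.2³/12 = 3.277×10^5 mm⁴
I = 3.277×10^-7 m⁴
Required critical load P_cr = n·P = 3.5 × 165 = 577.5 kN = 5.775×10^5 N
From P_cr = π²EI/(K·L)²:  L = (1/K)·√(π²EI/P_cr) = (1/0.5)·√(π²×2.09×10^11×3.277×10^-7/5.775×10^5)
L = 2.16 m

L_max ≈ 2.16 m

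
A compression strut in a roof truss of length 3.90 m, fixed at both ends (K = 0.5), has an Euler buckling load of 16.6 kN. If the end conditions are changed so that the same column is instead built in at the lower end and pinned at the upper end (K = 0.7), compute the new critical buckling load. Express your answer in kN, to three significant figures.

P_cr ≈ 8.47 kN

P_cr ∝ 1/K², so P_cr,new = P_cr,old × (K_old/K_new)² = 16.6 × (0.5/0.7)²
= 16.6 × 0.5102 = 8.47 kN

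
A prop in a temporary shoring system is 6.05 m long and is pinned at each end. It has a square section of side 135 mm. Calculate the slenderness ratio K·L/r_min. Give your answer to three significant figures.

I = a⁴/12 = 135⁴/12 = 2.768×10^7 mm⁴
A = 1.823×10^4 mm²;  r_min = √(I/A) = √(2.768×10^7/1.823×10^4) = 38.97 mm
L_e = K·L = 1 × 6.05 m = 6.050 m = 6050.0 mm
λ = L_e / r_min = 6050.0 / 38.97 = 155

λ ≈ 155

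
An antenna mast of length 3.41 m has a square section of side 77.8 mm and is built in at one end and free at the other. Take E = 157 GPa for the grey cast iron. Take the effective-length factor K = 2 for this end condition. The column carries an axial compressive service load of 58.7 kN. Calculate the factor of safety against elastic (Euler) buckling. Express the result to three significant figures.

I = a⁴/12 = 77.8⁴/12 = 3.053×10^6 mm⁴
I = 3.053×10^6 mm⁴ = 3.053×10^-6 m⁴
Effective length L_e = K·L = 2 × 3.41 = 6.820 m
P_cr = π²EI / L_e² = π² × 157×10⁹ × 3.053×10^-6 / 6.820² = 1.017×10^5 N
Factor of safety n = P_cr / P = 101.71 / 58.7 = 1.73

n ≈ 1.73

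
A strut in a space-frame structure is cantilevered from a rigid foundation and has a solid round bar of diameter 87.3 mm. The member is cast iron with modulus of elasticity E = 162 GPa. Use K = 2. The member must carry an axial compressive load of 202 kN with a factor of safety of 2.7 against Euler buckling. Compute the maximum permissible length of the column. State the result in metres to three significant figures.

I = πd⁴/64 = π×87.3⁴/64 = 2.851×10^6 mm⁴
I = 2.851×10^-6 m⁴
Required critical load P_cr = n·P = 2.7 × 202 = 545.4 kN = 5.454×10^5 N
From P_cr = π²EI/(K·L)²:  L = (1/K)·√(π²EI/P_cr) = (1/2)·√(π²×1.62×10^11×2.851×10^-6/5.454×10^5)
L = 1.45 m

L_max ≈ 1.45 m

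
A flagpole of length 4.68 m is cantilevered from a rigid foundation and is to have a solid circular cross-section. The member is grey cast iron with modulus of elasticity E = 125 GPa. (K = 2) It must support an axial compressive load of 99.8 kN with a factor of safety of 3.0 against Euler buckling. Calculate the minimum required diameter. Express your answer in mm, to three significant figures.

d ≈ 144 mm

Required P_cr = n·P = 3.0 × 99.8 = 299.4 kN
L_e = K·L = 2 × 4.68 = 9.360 m
Required I = P_cr·L_e²/(π²E) = 2.994×10^5 × 9.360² / (π² × 1.25×10^11) = 2.126×10^-5 m⁴
I_req = 2.126×10^7 mm⁴
Solid circle: I = πd⁴/64  ⇒  d = (64I/π)^(1/4) = (64×2.126×10^7/π)^(1/4) = 144 mm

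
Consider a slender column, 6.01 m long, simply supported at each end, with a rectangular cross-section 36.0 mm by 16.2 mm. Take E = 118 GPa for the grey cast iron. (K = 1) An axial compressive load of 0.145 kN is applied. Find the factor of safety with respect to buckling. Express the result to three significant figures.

Buckling occurs about the weak axis: I_min = h·b³/12 with b = 16.2 mm (the shorter side).
I_min = 36.0×16.2³/12 = 1.275×10^4 mm⁴
I = 1.275×10^4 mm⁴ = 1.275×10^-8 m⁴
Effective length L_e = K·L = 1 × 6.01 = 6.010 m
P_cr = π²EI / L_e² = π² × 118×10⁹ × 1.275×10^-8 / 6.010² = 411.2 N
Factor of safety n = P_cr / P = 0.41124 / 0.145 = 2.84

n ≈ 2.84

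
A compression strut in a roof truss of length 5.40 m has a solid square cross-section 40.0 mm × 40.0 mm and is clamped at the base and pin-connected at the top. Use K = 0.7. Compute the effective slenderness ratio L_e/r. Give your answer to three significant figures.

λ ≈ 327

For a square r = a/√12 = 40.0/√12 = 11.55 mm
L_e = K·L = 0.7 × 5.40 m = 3.780 m = 3780.0 mm
λ = L_e / r_min = 3780.0 / 11.55 = 327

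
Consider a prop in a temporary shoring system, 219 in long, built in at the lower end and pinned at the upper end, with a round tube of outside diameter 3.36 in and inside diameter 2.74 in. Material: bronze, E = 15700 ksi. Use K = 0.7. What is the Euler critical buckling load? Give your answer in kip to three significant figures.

P_cr ≈ 23.0 kip

d_o = 3.36 in, d_i = 2.74 in
I = π(d_o⁴ − d_i⁴)/64 = π(3.36⁴ − 2.740⁴)/64 = 3.490 in⁴
Effective length L_e = K·L = 0.7 × 219 = 153.3 in
P_cr = π²EI / L_e² = π² × 15700×10³ × 3.490 / 153.3² = 2.301×10^4 lb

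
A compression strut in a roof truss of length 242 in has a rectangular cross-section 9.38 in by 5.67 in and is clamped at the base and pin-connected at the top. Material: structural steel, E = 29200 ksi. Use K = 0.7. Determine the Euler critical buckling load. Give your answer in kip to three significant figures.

Buckling occurs about the weak axis: I_min = h·b³/12 with b = 5.67 in (the shorter side).
I_min = 9.38×5.67³/12 = 142.5 in⁴
Effective length L_e = K·L = 0.7 × 242 = 169.4 in
P_cr = π²EI / L_e² = π² × 29200×10³ × 142.5 / 169.4² = 1.431×10^6 lb

P_cr ≈ 1430 kip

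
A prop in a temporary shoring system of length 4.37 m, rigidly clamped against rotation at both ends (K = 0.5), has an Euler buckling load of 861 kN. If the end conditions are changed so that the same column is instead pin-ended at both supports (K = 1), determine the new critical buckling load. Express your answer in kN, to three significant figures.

P_cr ∝ 1/K², so P_cr,new = P_cr,old × (K_old/K_new)² = 861 × (0.5/1)²
= 861 × 0.2500 = 215 kN

P_cr ≈ 215 kN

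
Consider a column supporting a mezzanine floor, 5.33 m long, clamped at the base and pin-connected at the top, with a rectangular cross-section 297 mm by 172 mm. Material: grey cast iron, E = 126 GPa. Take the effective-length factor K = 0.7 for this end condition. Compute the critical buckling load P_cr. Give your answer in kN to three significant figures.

Buckling occurs about the weak axis: I_min = h·b³/12 with b = 172 mm (the shorter side).
I_min = 297×172³/12 = 1.259×10^8 mm⁴
I = 1.259×10^8 mm⁴ = 1.259×10^-4 m⁴
Effective length L_e = K·L = 0.7 × 5.33 = 3.731 m
P_cr = π²EI / L_e² = π² × 126×10⁹ × 1.259×10^-4 / 3.731² = 1.125×10^7 N

P_cr ≈ 11300 kN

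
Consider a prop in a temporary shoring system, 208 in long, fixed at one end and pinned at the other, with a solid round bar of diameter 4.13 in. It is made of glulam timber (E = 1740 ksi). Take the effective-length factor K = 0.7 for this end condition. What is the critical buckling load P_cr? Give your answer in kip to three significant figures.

I = πd⁴/64 = π×4.13⁴/64 = 14.28 in⁴
Effective length L_e = K·L = 0.7 × 208 = 145.6 in
P_cr = π²EI / L_e² = π² × 1740×10³ × 14.28 / 145.6² = 1.157×10^4 lb

P_cr ≈ 11.6 kip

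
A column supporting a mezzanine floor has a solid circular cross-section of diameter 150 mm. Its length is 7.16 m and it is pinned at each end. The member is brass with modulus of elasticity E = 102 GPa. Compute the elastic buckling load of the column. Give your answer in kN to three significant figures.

P_cr ≈ 488 kN

I = πd⁴/64 = π×150⁴/64 = 2.485×10^7 mm⁴
I = 2.485×10^7 mm⁴ = 2.485×10^-5 m⁴
Effective length L_e = K·L = 1 × 7.16 = 7.160 m
P_cr = π²EI / L_e² = π² × 102×10⁹ × 2.485×10^-5 / 7.160² = 4.880×10^5 N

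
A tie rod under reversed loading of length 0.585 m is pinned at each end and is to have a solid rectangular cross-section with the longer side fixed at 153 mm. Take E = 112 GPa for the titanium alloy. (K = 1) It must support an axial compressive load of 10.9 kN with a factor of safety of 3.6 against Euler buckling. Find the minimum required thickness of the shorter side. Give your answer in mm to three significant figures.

Required P_cr = n·P = 3.6 × 10.9 = 39.24 kN
L_e = K·L = 1 × 0.585 = 0.5850 m
Required I = P_cr·L_e²/(π²E) = 3.924×10^4 × 0.5850² / (π² × 1.12×10^11) = 1.215×10^-8 m⁴
I_req = 1.215×10^4 mm⁴
Rectangle, weak axis: I_min = h·b³/12 with h = 153 mm fixed  ⇒  b = (12I/h)^(1/3) = 9.84 mm

b ≈ 9.84 mm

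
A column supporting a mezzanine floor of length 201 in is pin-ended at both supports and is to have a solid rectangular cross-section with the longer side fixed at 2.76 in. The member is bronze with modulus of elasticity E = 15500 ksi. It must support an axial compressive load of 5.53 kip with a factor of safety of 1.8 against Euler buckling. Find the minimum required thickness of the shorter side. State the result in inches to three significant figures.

b ≈ 2.25 in

Required P_cr = n·P = 1.8 × 5.53 = 9.954 kip
L_e = K·L = 1 × 201 = 201.0 in
Required I = P_cr·L_e²/(π²E) = 9.954×10^3 × 201.0² / (π² × 1.55×10^7) = 2.629 in⁴
Rectangle, weak axis: I_min = h·b³/12 with h = 2.76 in fixed  ⇒  b = (12I/h)^(1/3) = 2.25 in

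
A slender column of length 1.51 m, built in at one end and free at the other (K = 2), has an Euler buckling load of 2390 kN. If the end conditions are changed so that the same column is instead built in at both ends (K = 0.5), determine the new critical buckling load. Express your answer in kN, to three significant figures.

P_cr ∝ 1/K², so P_cr,new = P_cr,old × (K_old/K_new)² = 2390 × (2/0.5)²
= 2390 × 16.00 = 38200 kN

P_cr ≈ 38200 kN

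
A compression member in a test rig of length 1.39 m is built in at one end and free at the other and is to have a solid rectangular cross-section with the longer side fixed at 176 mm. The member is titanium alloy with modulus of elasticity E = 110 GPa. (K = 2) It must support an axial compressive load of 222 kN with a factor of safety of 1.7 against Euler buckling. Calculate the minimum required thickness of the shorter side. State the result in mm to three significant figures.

b ≈ 56.8 mm

Required P_cr = n·P = 1.7 × 222 = 377.4 kN
L_e = K·L = 2 × 1.39 = 2.780 m
Required I = P_cr·L_e²/(π²E) = 3.774×10^5 × 2.780² / (π² × 1.10×10^11) = 2.687×10^-6 m⁴
I_req = 2.687×10^6 mm⁴
Rectangle, weak axis: I_min = h·b³/12 with h = 176 mm fixed  ⇒  b = (12I/h)^(1/3) = 56.8 mm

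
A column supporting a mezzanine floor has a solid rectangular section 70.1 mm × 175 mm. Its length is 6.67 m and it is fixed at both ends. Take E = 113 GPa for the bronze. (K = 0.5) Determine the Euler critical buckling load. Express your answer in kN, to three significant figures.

P_cr ≈ 504 kN

Buckling occurs about the weak axis: I_min = h·b³/12 with b = 70.1 mm (the shorter side).
I_min = 175×70.1³/12 = 5.024×10^6 mm⁴
I = 5.024×10^6 mm⁴ = 5.024×10^-6 m⁴
Effective length L_e = K·L = 0.5 × 6.67 = 3.335 m
P_cr = π²EI / L_e² = π² × 113×10⁹ × 5.024×10^-6 / 3.335² = 5.037×10^5 N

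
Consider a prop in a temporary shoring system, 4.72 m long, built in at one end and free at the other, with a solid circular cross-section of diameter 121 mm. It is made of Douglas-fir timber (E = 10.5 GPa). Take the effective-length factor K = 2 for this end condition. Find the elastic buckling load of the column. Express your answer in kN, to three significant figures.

P_cr ≈ 12.2 kN

I = πd⁴/64 = π×121⁴/64 = 1.052×10^7 mm⁴
I = 1.052×10^7 mm⁴ = 1.052×10^-5 m⁴
Effective length L_e = K·L = 2 × 4.72 = 9.440 m
P_cr = π²EI / L_e² = π² × 10.5×10⁹ × 1.052×10^-5 / 9.440² = 1.224×10^4 N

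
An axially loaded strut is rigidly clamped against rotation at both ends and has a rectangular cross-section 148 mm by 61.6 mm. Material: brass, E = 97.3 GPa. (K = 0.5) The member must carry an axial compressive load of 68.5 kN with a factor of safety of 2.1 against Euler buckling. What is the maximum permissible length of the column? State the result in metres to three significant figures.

L_max ≈ 8.77 m

Buckling occurs about the weak axis: I_min = h·b³/12 with b = 61.6 mm (the shorter side).
I_min = 148×61.6³/12 = 2.883×10^6 mm⁴
I = 2.883×10^-6 m⁴
Required critical load P_cr = n·P = 2.1 × 68.5 = 143.8 kN = 1.438×10^5 N
From P_cr = π²EI/(K·L)²:  L = (1/K)·√(π²EI/P_cr) = (1/0.5)·√(π²×9.73×10^10×2.883×10^-6/1.438×10^5)
L = 8.77 m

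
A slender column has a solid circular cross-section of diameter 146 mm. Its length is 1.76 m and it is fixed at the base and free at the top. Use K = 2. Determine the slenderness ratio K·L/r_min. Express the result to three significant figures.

λ ≈ 96.4

For a solid circle r = d/4 = 146/4 = 36.50 mm
L_e = K·L = 2 × 1.76 m = 3.520 m = 3520.0 mm
λ = L_e / r_min = 3520.0 / 36.50 = 96.4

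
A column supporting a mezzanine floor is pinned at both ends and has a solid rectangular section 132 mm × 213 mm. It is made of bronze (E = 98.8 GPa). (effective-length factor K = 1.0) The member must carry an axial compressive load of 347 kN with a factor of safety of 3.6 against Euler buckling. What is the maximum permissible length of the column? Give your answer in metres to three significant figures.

L_max ≈ 5.65 m

Buckling occurs about the weak axis: I_min = h·b³/12 with b = 132 mm (the shorter side).
I_min = 213×132³/12 = 4.082×10^7 mm⁴
I = 4.082×10^-5 m⁴
Required critical load P_cr = n·P = 3.6 × 347 = 1249 kN = 1.249×10^6 N
From P_cr = π²EI/(K·L)²:  L = (1/K)·√(π²EI/P_cr) = (1/1)·√(π²×9.88×10^10×4.082×10^-5/1.249×10^6)
L = 5.65 m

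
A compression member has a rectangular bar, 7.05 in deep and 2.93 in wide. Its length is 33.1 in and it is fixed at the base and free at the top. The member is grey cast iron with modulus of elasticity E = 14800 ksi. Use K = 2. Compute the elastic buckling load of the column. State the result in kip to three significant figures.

P_cr ≈ 493 kip

Buckling occurs about the weak axis: I_min = h·b³/12 with b = 2.93 in (the shorter side).
I_min = 7.05×2.93³/12 = 14.78 in⁴
Effective length L_e = K·L = 2 × 33.1 = 66.20 in
P_cr = π²EI / L_e² = π² × 14800×10³ × 14.78 / 66.20² = 4.926×10^5 lb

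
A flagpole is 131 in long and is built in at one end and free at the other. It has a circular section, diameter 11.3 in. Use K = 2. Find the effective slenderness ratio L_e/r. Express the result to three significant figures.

For a solid circle r = d/4 = 11.3/4 = 2.825 in
L_e = K·L = 2 × 131 = 262.0 in
λ = L_e / r_min = 262.00 / 2.825 = 92.7

λ ≈ 92.7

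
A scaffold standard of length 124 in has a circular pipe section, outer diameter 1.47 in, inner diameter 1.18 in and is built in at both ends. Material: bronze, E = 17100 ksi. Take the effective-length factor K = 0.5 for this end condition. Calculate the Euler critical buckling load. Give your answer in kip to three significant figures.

d_o = 1.47 in, d_i = 1.18 in
I = π(d_o⁴ − d_i⁴)/64 = π(1.47⁴ − 1.180⁴)/64 = 0.1340 in⁴
Effective length L_e = K·L = 0.5 × 124 = 62.00 in
P_cr = π²EI / L_e² = π² × 17100×10³ × 0.1340 / 62.00² = 5.885×10^3 lb

P_cr ≈ 5.89 kip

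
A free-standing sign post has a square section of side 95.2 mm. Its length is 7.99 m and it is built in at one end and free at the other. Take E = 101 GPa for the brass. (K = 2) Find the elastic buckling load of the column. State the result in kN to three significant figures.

I = a⁴/12 = 95.2⁴/12 = 6.845×10^6 mm⁴
I = 6.845×10^6 mm⁴ = 6.845×10^-6 m⁴
Effective length L_e = K·L = 2 × 7.99 = 15.98 m
P_cr = π²EI / L_e² = π² × 101×10⁹ × 6.845×10^-6 / 15.98² = 2.672×10^4 N

P_cr ≈ 26.7 kN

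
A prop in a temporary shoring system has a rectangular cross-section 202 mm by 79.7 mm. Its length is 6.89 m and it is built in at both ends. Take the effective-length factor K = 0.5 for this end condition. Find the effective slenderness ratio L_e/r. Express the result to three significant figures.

λ ≈ 150

For a rectangle r_min = b/√12 = 79.7/√12 = 23.01 mm
L_e = K·L = 0.5 × 6.89 m = 3.445 m = 3445.0 mm
λ = L_e / r_min = 3445.0 / 23.01 = 150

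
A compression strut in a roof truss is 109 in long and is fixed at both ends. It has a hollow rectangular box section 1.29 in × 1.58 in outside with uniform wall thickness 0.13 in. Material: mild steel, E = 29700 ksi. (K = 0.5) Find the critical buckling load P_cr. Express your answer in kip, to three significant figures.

Inner dimensions: h_i = 1.58 − 2×0.13 = 1.320 in, b_i = 1.29 − 2×0.13 = 1.030 in
Weak-axis I_min = (h_o·b_o³ − h_i·b_i³)/12 with b_o = 1.29, b_i = 1.030 in (shorter outer/inner sides).
I_min = (1.58×1.29³ − 1.320×1.030³)/12 = 0.1624 in⁴
Effective length L_e = K·L = 0.5 × 109 = 54.50 in
P_cr = π²EI / L_e² = π² × 29700×10³ × 0.1624 / 54.50² = 1.603×10^4 lb

P_cr ≈ 16.0 kip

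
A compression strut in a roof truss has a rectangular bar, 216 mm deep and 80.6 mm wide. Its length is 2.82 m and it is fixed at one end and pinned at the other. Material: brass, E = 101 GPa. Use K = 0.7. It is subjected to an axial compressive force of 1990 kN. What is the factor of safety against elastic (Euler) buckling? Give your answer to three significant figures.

n ≈ 1.21

Buckling occurs about the weak axis: I_min = h·b³/12 with b = 80.6 mm (the shorter side).
I_min = 216×80.6³/12 = 9.425×10^6 mm⁴
I = 9.425×10^6 mm⁴ = 9.425×10^-6 m⁴
Effective length L_e = K·L = 0.7 × 2.82 = 1.974 m
P_cr = π²EI / L_e² = π² × 101×10⁹ × 9.425×10^-6 / 1.974² = 2.411×10^6 N
Factor of safety n = P_cr / P = 2411.0 / 1990 = 1.21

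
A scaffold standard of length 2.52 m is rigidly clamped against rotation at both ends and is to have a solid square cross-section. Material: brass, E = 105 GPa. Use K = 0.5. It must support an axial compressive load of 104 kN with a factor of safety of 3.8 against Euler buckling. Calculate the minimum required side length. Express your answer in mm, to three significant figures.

a ≈ 51.9 mm

Required P_cr = n·P = 3.8 × 104 = 395.2 kN
L_e = K·L = 0.5 × 2.52 = 1.260 m
Required I = P_cr·L_e²/(π²E) = 3.952×10^5 × 1.260² / (π² × 1.05×10^11) = 6.054×10^-7 m⁴
I_req = 6.054×10^5 mm⁴
Solid square: I = a⁴/12  ⇒  a = (12I)^(1/4) = (12×6.054×10^5)^(1/4) = 51.9 mm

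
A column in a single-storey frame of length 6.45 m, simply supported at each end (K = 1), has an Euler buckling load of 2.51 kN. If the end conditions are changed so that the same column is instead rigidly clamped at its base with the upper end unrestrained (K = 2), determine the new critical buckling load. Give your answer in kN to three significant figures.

P_cr ≈ 0.628 kN

P_cr ∝ 1/K², so P_cr,new = P_cr,old × (K_old/K_new)² = 2.51 × (1/2)²
= 2.51 × 0.2500 = 0.628 kN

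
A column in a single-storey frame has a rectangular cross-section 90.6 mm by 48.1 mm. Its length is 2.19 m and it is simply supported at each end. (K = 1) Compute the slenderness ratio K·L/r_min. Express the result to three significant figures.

λ ≈ 158

For a rectangle r_min = b/√12 = 48.1/√12 = 13.89 mm
L_e = K·L = 1 × 2.19 m = 2.190 m = 2190.0 mm
λ = L_e / r_min = 2190.0 / 13.89 = 158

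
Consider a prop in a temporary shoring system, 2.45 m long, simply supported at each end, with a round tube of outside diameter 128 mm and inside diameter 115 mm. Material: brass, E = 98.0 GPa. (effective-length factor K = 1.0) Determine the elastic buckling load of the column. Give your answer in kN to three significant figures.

P_cr ≈ 740 kN

d_o = 128 mm, d_i = 115 mm
I = π(d_o⁴ − d_i⁴)/64 = π(128⁴ − 115.0⁴)/64 = 4.591×10^6 mm⁴
I = 4.591×10^6 mm⁴ = 4.591×10^-6 m⁴
Effective length L_e = K·L = 1 × 2.45 = 2.450 m
P_cr = π²EI / L_e² = π² × 98.0×10⁹ × 4.591×10^-6 / 2.450² = 7.398×10^5 N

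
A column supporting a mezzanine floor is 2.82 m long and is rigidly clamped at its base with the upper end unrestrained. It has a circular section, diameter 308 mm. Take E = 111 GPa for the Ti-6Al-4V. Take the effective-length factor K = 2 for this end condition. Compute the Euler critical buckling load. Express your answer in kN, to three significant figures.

P_cr ≈ 15200 kN

I = πd⁴/64 = π×308⁴/64 = 4.417×10^8 mm⁴
I = 4.417×10^8 mm⁴ = 4.417×10^-4 m⁴
Effective length L_e = K·L = 2 × 2.82 = 5.640 m
P_cr = π²EI / L_e² = π² × 111×10⁹ × 4.417×10^-4 / 5.640² = 1.521×10^7 N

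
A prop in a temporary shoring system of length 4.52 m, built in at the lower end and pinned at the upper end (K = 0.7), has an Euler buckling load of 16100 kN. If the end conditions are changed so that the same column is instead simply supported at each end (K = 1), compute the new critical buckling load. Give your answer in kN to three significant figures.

P_cr ∝ 1/K², so P_cr,new = P_cr,old × (K_old/K_new)² = 16100 × (0.7/1)²
= 16100 × 0.4900 = 7890 kN

P_cr ≈ 7890 kN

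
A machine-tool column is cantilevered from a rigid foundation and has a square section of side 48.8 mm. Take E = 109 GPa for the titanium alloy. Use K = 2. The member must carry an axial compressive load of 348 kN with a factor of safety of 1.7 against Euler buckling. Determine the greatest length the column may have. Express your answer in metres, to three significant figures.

I = a⁴/12 = 48.8⁴/12 = 4.726×10^5 mm⁴
I = 4.726×10^-7 m⁴
Required critical load P_cr = n·P = 1.7 × 348 = 591.6 kN = 5.916×10^5 N
From P_cr = π²EI/(K·L)²:  L = (1/K)·√(π²EI/P_cr) = (1/2)·√(π²×1.09×10^11×4.726×10^-7/5.916×10^5)
L = 0.464 m

L_max ≈ 0.464 m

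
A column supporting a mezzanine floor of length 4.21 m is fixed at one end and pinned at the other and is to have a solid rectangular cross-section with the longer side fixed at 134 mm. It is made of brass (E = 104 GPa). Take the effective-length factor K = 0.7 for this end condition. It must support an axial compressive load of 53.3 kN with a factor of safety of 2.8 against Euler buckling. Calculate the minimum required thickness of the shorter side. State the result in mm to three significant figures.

Required P_cr = n·P = 2.8 × 53.3 = 149.2 kN
L_e = K·L = 0.7 × 4.21 = 2.947 m
Required I = P_cr·L_e²/(π²E) = 1.492×10^5 × 2.947² / (π² × 1.04×10^11) = 1.263×10^-6 m⁴
I_req = 1.263×10^6 mm⁴
Rectangle, weak axis: I_min = h·b³/12 with h = 134 mm fixed  ⇒  b = (12I/h)^(1/3) = 48.4 mm

b ≈ 48.4 mm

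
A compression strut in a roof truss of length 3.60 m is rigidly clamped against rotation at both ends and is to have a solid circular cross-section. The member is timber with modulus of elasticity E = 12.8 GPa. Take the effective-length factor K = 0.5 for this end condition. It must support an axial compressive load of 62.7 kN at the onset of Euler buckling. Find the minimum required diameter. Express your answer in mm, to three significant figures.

d ≈ 75.7 mm

L_e = K·L = 0.5 × 3.60 = 1.800 m
Required I = P_cr·L_e²/(π²E) = 6.270×10^4 × 1.800² / (π² × 1.28×10^10) = 1.608×10^-6 m⁴
I_req = 1.608×10^6 mm⁴
Solid circle: I = πd⁴/64  ⇒  d = (64I/π)^(1/4) = (64×1.608×10^6/π)^(1/4) = 75.7 mm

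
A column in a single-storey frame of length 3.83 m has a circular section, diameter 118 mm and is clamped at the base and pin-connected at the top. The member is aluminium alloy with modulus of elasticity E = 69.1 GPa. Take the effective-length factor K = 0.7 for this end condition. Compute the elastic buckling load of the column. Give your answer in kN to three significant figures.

P_cr ≈ 903 kN

I = πd⁴/64 = π×118⁴/64 = 9.517×10^6 mm⁴
I = 9.517×10^6 mm⁴ = 9.517×10^-6 m⁴
Effective length L_e = K·L = 0.7 × 3.83 = 2.681 m
P_cr = π²EI / L_e² = π² × 69.1×10⁹ × 9.517×10^-6 / 2.681² = 9.030×10^5 N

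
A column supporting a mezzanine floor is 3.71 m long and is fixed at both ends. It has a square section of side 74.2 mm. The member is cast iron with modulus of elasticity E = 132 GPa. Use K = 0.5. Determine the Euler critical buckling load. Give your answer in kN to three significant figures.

P_cr ≈ 956 kN

I = a⁴/12 = 74.2⁴/12 = 2.526×10^6 mm⁴
I = 2.526×10^6 mm⁴ = 2.526×10^-6 m⁴
Effective length L_e = K·L = 0.5 × 3.71 = 1.855 m
P_cr = π²EI / L_e² = π² × 132×10⁹ × 2.526×10^-6 / 1.855² = 9.564×10^5 N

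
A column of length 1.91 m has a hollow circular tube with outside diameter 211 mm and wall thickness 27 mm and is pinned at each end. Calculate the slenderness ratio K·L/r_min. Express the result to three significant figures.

Inner diameter d_i = 211 − 2×27 = 157.0 mm
I = π(d_o⁴ − d_i⁴)/64 = π(211⁴ − 157.0⁴)/64 = 6.747×10^7 mm⁴
A = 1.561×10^4 mm²;  r_min = √(I/A) = √(6.747×10^7/1.561×10^4) = 65.75 mm
L_e = K·L = 1 × 1.91 m = 1.910 m = 1910.0 mm
λ = L_e / r_min = 1910.0 / 65.75 = 29.0

λ ≈ 29.0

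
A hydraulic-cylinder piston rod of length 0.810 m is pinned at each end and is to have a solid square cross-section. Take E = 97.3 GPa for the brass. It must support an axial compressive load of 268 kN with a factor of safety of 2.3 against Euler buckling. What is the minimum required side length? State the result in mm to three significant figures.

Required P_cr = n·P = 2.3 × 268 = 616.4 kN
L_e = K·L = 1 × 0.810 = 0.8100 m
Required I = P_cr·L_e²/(π²E) = 6.164×10^5 × 0.8100² / (π² × 9.73×10^10) = 4.211×10^-7 m⁴
I_req = 4.211×10^5 mm⁴
Solid square: I = a⁴/12  ⇒  a = (12I)^(1/4) = (12×4.211×10^5)^(1/4) = 47.4 mm

a ≈ 47.4 mm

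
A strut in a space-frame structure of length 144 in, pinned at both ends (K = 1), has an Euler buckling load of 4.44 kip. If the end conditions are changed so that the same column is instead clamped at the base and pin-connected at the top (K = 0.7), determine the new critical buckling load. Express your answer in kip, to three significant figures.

P_cr ∝ 1/K², so P_cr,new = P_cr,old × (K_old/K_new)² = 4.44 × (1/0.7)²
= 4.44 × 2.041 = 9.06 kip

P_cr ≈ 9.06 kip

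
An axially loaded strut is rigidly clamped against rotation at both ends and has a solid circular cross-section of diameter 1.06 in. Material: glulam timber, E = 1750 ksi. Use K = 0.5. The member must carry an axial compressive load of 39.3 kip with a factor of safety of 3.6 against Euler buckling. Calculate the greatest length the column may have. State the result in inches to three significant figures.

L_max ≈ 5.50 in

I = πd⁴/64 = π×1.06⁴/64 = 6.197×10^-2 in⁴
Required critical load P_cr = n·P = 3.6 × 39.3 = 141.5 kip = 1.415×10^5 lb
From P_cr = π²EI/(K·L)²:  L = (1/K)·√(π²EI/P_cr) = (1/0.5)·√(π²×1.75×10^6×6.197×10^-2/1.415×10^5)
L = 5.50 in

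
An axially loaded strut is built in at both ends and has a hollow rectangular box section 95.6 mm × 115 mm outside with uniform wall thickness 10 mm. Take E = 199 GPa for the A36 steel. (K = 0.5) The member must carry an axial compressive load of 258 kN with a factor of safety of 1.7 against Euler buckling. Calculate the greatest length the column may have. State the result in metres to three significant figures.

L_max ≈ 9.42 m

Inner dimensions: h_i = 115 − 2×10 = 95.00 mm, b_i = 95.6 − 2×10 = 75.60 mm
Weak-axis I_min = (h_o·b_o³ − h_i·b_i³)/12 with b_o = 95.6, b_i = 75.60 mm (shorter outer/inner sides).
I_min = (115×95.6³ − 95.00×75.60³)/12 = 4.953×10^6 mm⁴
I = 4.953×10^-6 m⁴
Required critical load P_cr = n·P = 1.7 × 258 = 438.6 kN = 4.386×10^5 N
From P_cr = π²EI/(K·L)²:  L = (1/K)·√(π²EI/P_cr) = (1/0.5)·√(π²×1.99×10^11×4.953×10^-6/4.386×10^5)
L = 9.42 m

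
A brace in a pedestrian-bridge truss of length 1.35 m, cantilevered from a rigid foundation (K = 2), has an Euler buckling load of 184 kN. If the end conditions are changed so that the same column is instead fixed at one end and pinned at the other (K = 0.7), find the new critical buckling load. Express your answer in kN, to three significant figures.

P_cr ≈ 1500 kN

P_cr ∝ 1/K², so P_cr,new = P_cr,old × (K_old/K_new)² = 184 × (2/0.7)²
= 184 × 8.163 = 1500 kN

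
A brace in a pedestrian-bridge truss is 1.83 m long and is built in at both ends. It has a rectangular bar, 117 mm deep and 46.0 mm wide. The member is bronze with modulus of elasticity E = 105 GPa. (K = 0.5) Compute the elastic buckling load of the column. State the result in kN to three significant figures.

Buckling occurs about the weak axis: I_min = h·b³/12 with b = 46.0 mm (the shorter side).
I_min = 117×46.0³/12 = 9.490×10^5 mm⁴
I = 9.490×10^5 mm⁴ = 9.490×10^-7 m⁴
Effective length L_e = K·L = 0.5 × 1.83 = 0.9150 m
P_cr = π²EI / L_e² = π² × 105×10⁹ × 9.490×10^-7 / 0.9150² = 1.175×10^6 N

P_cr ≈ 1170 kN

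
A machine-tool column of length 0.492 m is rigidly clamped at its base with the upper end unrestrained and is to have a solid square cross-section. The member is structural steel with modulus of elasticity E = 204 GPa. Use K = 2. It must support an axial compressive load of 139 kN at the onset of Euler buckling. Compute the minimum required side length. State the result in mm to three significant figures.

L_e = K·L = 2 × 0.492 = 0.9840 m
Required I = P_cr·L_e²/(π²E) = 1.390×10^5 × 0.9840² / (π² × 2.04×10^11) = 6.685×10^-8 m⁴
I_req = 6.685×10^4 mm⁴
Solid square: I = a⁴/12  ⇒  a = (12I)^(1/4) = (12×6.685×10^4)^(1/4) = 29.9 mm

a ≈ 29.9 mm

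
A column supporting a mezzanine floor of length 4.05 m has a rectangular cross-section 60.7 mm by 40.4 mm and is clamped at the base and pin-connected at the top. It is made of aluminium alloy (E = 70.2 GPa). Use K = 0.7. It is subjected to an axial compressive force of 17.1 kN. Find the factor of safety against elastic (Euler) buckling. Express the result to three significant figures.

Buckling occurs about the weak axis: I_min = h·b³/12 with b = 40.4 mm (the shorter side).
I_min = 60.7×40.4³/12 = 3.335×10^5 mm⁴
I = 3.335×10^5 mm⁴ = 3.335×10^-7 m⁴
Effective length L_e = K·L = 0.7 × 4.05 = 2.835 m
P_cr = π²EI / L_e² = π² × 70.2×10⁹ × 3.335×10^-7 / 2.835² = 2.875×10^4 N
Factor of safety n = P_cr / P = 28.753 / 17.1 = 1.68

n ≈ 1.68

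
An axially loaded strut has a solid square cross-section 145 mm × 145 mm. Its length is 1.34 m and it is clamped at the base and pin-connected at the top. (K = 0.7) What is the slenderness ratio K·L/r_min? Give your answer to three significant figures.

For a square r = a/√12 = 145/√12 = 41.86 mm
L_e = K·L = 0.7 × 1.34 m = 0.9380 m = 938.00 mm
λ = L_e / r_min = 938.00 / 41.86 = 22.4

λ ≈ 22.4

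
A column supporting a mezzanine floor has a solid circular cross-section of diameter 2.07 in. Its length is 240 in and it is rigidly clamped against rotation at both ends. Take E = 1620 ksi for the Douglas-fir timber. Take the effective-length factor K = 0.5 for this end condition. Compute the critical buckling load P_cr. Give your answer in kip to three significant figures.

I = πd⁴/64 = π×2.07⁴/64 = 0.9013 in⁴
Effective length L_e = K·L = 0.5 × 240 = 120.0 in
P_cr = π²EI / L_e² = π² × 1620×10³ × 0.9013 / 120.0² = 1.001×10^3 lb

P_cr ≈ 1.00 kip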